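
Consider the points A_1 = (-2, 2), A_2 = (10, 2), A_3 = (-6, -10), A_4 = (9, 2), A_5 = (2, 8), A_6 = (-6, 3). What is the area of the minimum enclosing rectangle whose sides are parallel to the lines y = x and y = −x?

238

In coordinates u = x + y, v = x − y the rectangle is axis-aligned; the map (x,y)→(u,v) scales areas by 2.
u-values: 0, 12, -16, 11, 10, -3; range = 12 − (-16) = 28.
v-values: -4, 8, 4, 7, -6, -9; range = 8 − (-9) = 17.
Area = (28 × 17) / 2 = 238.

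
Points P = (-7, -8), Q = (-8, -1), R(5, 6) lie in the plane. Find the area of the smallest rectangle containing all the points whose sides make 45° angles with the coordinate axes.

In coordinates u = x + y, v = x − y the rectangle is axis-aligned; the map (x,y)→(u,v) scales areas by 2.
u-values: -15, -9, 11; range = 11 − (-15) = 26.
v-values: 1, -7, -1; range = 1 − (-7) = 8.
Area = (26 × 8) / 2 = 104.

104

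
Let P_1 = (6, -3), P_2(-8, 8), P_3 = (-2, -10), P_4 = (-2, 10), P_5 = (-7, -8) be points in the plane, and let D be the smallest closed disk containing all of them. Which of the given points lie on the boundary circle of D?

A smallest enclosing disk is always determined by at most three of the input points on its boundary.
The farthest pair is P_3–P_4 with squared distance 400. The circle on this segment as diameter has centre (-2, 0) and r² = 400/4 = 100.
Check P_1: distance² to centre = 73 ≤ 100, so it lies inside.
All remaining points lie in this disk, and no smaller disk contains both endpoints, so this is the minimum enclosing circle.
The points at distance exactly r from the centre are P_2, P_3, P_4 — 3 points.

P_2, P_3, P_4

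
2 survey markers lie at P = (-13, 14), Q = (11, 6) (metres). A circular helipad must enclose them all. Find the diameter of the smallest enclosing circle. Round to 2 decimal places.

The smallest circle enclosing two points has them as diameter endpoints.
Centre = midpoint = (-1, 10); r² = |PQ|²/4 = 640/4 = 160.
Diameter = 2r = 2√160 ≈ 25.30.

25.30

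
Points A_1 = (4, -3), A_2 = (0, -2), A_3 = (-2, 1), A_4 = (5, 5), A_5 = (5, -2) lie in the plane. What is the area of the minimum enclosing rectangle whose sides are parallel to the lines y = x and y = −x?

60

In coordinates u = x + y, v = x − y the rectangle is axis-aligned; the map (x,y)→(u,v) scales areas by 2.
u-values: 1, -2, -1, 10, 3; range = 10 − (-2) = 12.
v-values: 7, 2, -3, 0, 7; range = 7 − (-3) = 10.
Area = (12 × 10) / 2 = 60.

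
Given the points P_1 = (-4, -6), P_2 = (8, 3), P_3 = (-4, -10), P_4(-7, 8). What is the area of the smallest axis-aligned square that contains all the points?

The bounding box has width 15 and height 18.
An axis-aligned square enclosing the set must have side ≥ max(width, height).
So the minimum side is max(15, 18) = 18.
Area = 18² = 324.

324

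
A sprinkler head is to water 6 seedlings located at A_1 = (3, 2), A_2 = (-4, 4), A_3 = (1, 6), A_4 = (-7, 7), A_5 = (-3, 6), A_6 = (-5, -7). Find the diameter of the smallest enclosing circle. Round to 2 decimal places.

The minimum enclosing circle is determined by three boundary points: A_3, A_4, A_6.
Their circumcentre is (-83/22, 7/22) with r² = 13325/242.
The farthest remaining point A_1 is at distance² 11785/242 ≤ 13325/242.
Diameter = 2r = 2√(13325/242) ≈ 14.84.

14.84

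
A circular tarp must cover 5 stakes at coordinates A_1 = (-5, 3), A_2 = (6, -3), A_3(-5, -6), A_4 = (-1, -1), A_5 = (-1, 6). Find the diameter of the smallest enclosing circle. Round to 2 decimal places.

13.70

The minimum enclosing circle of a finite set is fixed by two of the points (as a diameter) or three (as a circumcircle).
The minimum enclosing circle is determined by three boundary points: A_2, A_3, A_5.
Their circumcentre is (-0.5, -5/6) with r² = 845/18.
The farthest remaining point A_1 is at distance² 629/18 ≤ 845/18.
Diameter = 2r = 2√(845/18) ≈ 13.70.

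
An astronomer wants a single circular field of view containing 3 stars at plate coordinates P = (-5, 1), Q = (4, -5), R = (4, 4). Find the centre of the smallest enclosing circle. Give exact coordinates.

(0.5, -0.5)

Side lengths²: PQ² = 117, PR² = 90, QR² = 81.
Since PQ² = 117 < 90 + 81 = 171, the triangle is acute, so the smallest enclosing circle is the circumcircle.
Circumcentre = (0.5, -0.5), r² = 32.5.
Centre = (0.5, -0.5).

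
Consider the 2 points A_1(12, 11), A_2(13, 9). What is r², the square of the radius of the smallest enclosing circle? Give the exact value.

1.25

The smallest circle enclosing two points has them as diameter endpoints.
Centre = midpoint = (12.5, 10); r² = |A_1A_2|²/4 = 5/4 = 1.25.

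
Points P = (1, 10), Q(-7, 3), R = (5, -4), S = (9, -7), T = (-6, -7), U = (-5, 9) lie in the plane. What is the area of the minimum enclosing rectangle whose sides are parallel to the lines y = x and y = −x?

In coordinates u = x + y, v = x − y the rectangle is axis-aligned; the map (x,y)→(u,v) scales areas by 2.
u-values: 11, -4, 1, 2, -13, 4; range = 11 − (-13) = 24.
v-values: -9, -10, 9, 16, 1, -14; range = 16 − (-14) = 30.
Area = (24 × 30) / 2 = 360.

360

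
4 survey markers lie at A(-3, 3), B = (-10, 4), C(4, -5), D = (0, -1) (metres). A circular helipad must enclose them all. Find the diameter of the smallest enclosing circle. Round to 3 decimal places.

By Welzl's lemma the MEC is supported by two points (diametrically opposite) or three points (on a circumcircle).
The farthest pair is B–C with squared distance 277. The circle on this segment as diameter has centre (-3, -0.5) and r² = 277/4 = 69.25.
Check A: distance² to centre = 12.25 ≤ 69.25, so it lies inside.
All remaining points lie in this disk, and no smaller disk contains both endpoints, so this is the minimum enclosing circle.
Diameter = 2r = 2√(69.25) ≈ 16.643.

16.643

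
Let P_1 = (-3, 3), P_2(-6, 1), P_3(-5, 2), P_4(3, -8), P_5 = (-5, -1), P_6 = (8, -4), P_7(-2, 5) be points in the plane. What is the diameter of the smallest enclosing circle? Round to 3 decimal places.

By Welzl's lemma the MEC is supported by two points (diametrically opposite) or three points (on a circumcircle).
The farthest pair is P_2–P_6 with squared distance 221. The circle on this segment as diameter has centre (1, -1.5) and r² = 221/4 = 55.25.
Check P_1: distance² to centre = 36.25 ≤ 55.25, so it lies inside.
All remaining points lie in this disk, and no smaller disk contains both endpoints, so this is the minimum enclosing circle.
Diameter = 2r = 2√(55.25) ≈ 14.866.

14.866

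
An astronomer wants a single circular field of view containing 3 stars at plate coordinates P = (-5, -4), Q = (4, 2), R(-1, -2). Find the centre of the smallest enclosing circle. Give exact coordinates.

Side lengths²: PQ² = 117, PR² = 20, QR² = 41.
Since PQ² = 117 ≥ 41 + 20 = 61, the angle opposite PQ is not acute, so the smallest enclosing circle has PQ as diameter.
Centre = midpoint of PQ = (-0.5, -1), r² = 117/4 = 29.25.
Centre = (-0.5, -1).

(-0.5, -1)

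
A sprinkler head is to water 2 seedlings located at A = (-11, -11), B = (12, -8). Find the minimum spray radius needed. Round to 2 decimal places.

The smallest circle enclosing two points has them as diameter endpoints.
Centre = midpoint = (0.5, -9.5); r² = |AB|²/4 = 538/4 = 134.5.
r = √(134.5) ≈ 11.60.

11.60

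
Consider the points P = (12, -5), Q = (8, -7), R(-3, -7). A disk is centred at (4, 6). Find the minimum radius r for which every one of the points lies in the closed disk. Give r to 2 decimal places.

The required radius is the distance from (4, 6) to the farthest point.
Squared distances: 185, 185, 218.
Maximum is 218, attained at R.
r = √218 ≈ 14.76.

14.76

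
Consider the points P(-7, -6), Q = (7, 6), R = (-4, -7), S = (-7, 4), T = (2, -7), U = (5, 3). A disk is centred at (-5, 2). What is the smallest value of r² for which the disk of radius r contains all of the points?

160

The required radius is the distance from (-5, 2) to the farthest point.
Squared distances: 68, 160, 82, 8, 130, 101.
Maximum is 160, attained at Q.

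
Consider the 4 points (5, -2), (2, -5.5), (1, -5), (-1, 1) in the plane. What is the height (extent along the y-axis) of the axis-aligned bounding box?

6.5

max y = 1, min y = -5.5, so height = 6.5.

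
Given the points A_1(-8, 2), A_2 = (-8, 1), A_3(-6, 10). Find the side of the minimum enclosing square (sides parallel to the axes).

The bounding box has width 2 and height 9.
An axis-aligned square enclosing the set must have side ≥ max(width, height).
So the minimum side is max(2, 9) = 9.

9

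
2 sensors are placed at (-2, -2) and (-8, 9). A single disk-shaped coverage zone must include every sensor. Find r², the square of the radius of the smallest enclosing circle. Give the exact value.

39.25

The smallest circle enclosing two points has them as diameter endpoints.
Centre = midpoint = (-5, 3.5); r² = |(-2, -2)−(-8, 9)|²/4 = 157/4 = 39.25.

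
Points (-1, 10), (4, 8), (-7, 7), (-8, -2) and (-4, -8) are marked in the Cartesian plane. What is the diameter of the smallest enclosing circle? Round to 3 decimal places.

A smallest enclosing disk is always determined by at most three of the input points on its boundary.
The minimum enclosing circle is determined by three boundary points: (-1, 10), (4, 8), (-4, -8).
Their circumcentre is (-1.75, 0.875) with r² = 83.828125.
The farthest remaining point (-7, 7) is at distance² 65.078125 ≤ 83.828125.
Diameter = 2r = 2√(83.828125) ≈ 18.312.

18.312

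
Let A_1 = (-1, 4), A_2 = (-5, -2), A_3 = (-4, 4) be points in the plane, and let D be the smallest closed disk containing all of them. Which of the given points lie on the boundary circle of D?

Side lengths²: A_1A_2² = 52, A_1A_3² = 9, A_2A_3² = 37.
Since A_1A_2² = 52 ≥ 37 + 9 = 46, the angle opposite A_1A_2 is not acute, so the smallest enclosing circle has A_1A_2 as diameter.
Centre = midpoint of A_1A_2 = (-3, 1), r² = 52/4 = 13.
The points at distance exactly r from the centre are A_1, A_2 — 2 points.

A_1, A_2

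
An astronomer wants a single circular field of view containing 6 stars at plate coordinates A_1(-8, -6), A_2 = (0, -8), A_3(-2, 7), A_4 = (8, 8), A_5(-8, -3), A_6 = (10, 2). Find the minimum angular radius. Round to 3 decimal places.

By Welzl's lemma the MEC is supported by two points (diametrically opposite) or three points (on a circumcircle).
The farthest pair is A_1–A_4 with squared distance 452. The circle on this segment as diameter has centre (0, 1) and r² = 452/4 = 113.
Check A_2: distance² to centre = 81 ≤ 113, so it lies inside.
All remaining points lie in this disk, and no smaller disk contains both endpoints, so this is the minimum enclosing circle.
r = √113 ≈ 10.630.

10.630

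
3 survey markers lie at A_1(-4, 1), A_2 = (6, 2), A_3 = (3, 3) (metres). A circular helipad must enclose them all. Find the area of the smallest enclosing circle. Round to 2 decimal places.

79.33

Side lengths²: A_1A_2² = 101, A_1A_3² = 53, A_2A_3² = 10.
Since A_1A_2² = 101 ≥ 53 + 10 = 63, the angle opposite A_1A_2 is not acute, so the smallest enclosing circle has A_1A_2 as diameter.
Centre = midpoint of A_1A_2 = (1, 1.5), r² = 101/4 = 25.25.
Area = π·r² = π·25.25 ≈ 79.33.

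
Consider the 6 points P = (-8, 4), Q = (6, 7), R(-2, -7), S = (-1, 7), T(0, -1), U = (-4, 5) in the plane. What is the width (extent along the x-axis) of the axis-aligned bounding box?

14

max x = 6, min x = -8, so width = 14.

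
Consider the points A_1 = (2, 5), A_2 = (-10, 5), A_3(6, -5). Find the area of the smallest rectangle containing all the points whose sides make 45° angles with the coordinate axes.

156

In coordinates u = x + y, v = x − y the rectangle is axis-aligned; the map (x,y)→(u,v) scales areas by 2.
u-values: 7, -5, 1; range = 7 − (-5) = 12.
v-values: -3, -15, 11; range = 11 − (-15) = 26.
Area = (12 × 26) / 2 = 156.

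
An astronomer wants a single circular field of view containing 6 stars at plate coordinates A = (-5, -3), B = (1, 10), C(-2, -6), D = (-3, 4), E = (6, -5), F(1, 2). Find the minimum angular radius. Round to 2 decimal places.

8.30

The minimum enclosing circle of a finite set is fixed by two of the points (as a diameter) or three (as a circumcircle).
The minimum enclosing circle is determined by three boundary points: B, C, E.
Their circumcentre is (1.1, 1.7) with r² = 68.9.
The farthest remaining point A is at distance² 59.3 ≤ 68.9.
r = √(68.9) ≈ 8.30.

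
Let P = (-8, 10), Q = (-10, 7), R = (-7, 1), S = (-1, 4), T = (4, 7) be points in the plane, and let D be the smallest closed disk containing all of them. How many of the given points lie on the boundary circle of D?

The minimum enclosing circle of a finite set is fixed by two of the points (as a diameter) or three (as a circumcircle).
The minimum enclosing circle is determined by three boundary points: Q, R, T.
Their circumcentre is (-3, 6.75) with r² = 49.0625.
The farthest remaining point P is at distance² 35.5625 ≤ 49.0625.
The points at distance exactly r from the centre are Q, R, T — 3 points.

3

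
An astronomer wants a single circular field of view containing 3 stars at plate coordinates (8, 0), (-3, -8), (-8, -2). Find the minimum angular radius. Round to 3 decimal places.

8.062

Call the three points A, B, C in the order given.
Side lengths²: AB² = 185, AC² = 260, BC² = 61.
Since AC² = 260 ≥ 185 + 61 = 246, the angle opposite AC is not acute, so the smallest enclosing circle has AC as diameter.
Centre = midpoint of AC = (0, -1), r² = 260/4 = 65.
r = √65 ≈ 8.062.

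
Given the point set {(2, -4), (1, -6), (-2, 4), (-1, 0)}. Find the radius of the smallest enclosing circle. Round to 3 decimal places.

The minimum enclosing circle of a finite set is fixed by two of the points (as a diameter) or three (as a circumcircle).
The farthest pair is (1, -6)–(-2, 4) with squared distance 109. The circle on this segment as diameter has centre (-0.5, -1) and r² = 109/4 = 27.25.
Check (2, -4): distance² to centre = 15.25 ≤ 27.25, so it lies inside.
All remaining points lie in this disk, and no smaller disk contains both endpoints, so this is the minimum enclosing circle.
r = √(27.25) ≈ 5.220.

5.220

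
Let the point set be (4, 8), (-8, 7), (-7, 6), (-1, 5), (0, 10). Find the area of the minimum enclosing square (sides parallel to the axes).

144

The bounding box has width 12 and height 5.
An axis-aligned square enclosing the set must have side ≥ max(width, height).
So the minimum side is max(12, 5) = 12.
Area = 12² = 144.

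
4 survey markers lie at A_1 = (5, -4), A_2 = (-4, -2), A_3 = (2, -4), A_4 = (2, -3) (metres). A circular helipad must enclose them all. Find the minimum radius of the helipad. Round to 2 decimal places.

4.61

The farthest pair is A_1–A_2 with squared distance 85. The circle on this segment as diameter has centre (0.5, -3) and r² = 85/4 = 21.25.
Check A_3: distance² to centre = 3.25 ≤ 21.25, so it lies inside.
All remaining points lie in this disk, and no smaller disk contains both endpoints, so this is the minimum enclosing circle.
r = √(21.25) ≈ 4.61.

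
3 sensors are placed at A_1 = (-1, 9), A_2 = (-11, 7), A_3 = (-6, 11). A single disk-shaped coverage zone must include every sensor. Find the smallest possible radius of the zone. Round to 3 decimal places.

5.099

Side lengths²: A_1A_2² = 104, A_1A_3² = 29, A_2A_3² = 41.
Since A_1A_2² = 104 ≥ 41 + 29 = 70, the angle opposite A_1A_2 is not acute, so the smallest enclosing circle has A_1A_2 as diameter.
Centre = midpoint of A_1A_2 = (-6, 8), r² = 104/4 = 26.
r = √26 ≈ 5.099.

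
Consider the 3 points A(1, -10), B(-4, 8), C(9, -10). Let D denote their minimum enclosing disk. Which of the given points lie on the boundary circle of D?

B, C

Side lengths²: AB² = 349, AC² = 64, BC² = 493.
Since BC² = 493 ≥ 349 + 64 = 413, the angle opposite BC is not acute, so the smallest enclosing circle has BC as diameter.
Centre = midpoint of BC = (2.5, -1), r² = 493/4 = 123.25.
The points at distance exactly r from the centre are B, C — 2 points.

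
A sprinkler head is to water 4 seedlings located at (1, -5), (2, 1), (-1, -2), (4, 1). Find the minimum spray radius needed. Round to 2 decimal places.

The minimum enclosing circle of a finite set is fixed by two of the points (as a diameter) or three (as a circumcircle).
The minimum enclosing circle is determined by three boundary points: (1, -5), (-1, -2), (4, 1).
Their circumcentre is (33/14, -27/14) with r² = 1105/98.
The farthest remaining point (2, 1) is at distance² 853/98 ≤ 1105/98.
r = √(1105/98) ≈ 3.36.

3.36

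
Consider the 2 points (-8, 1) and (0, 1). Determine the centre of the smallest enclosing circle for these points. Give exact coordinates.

(-4, 1)

The smallest circle enclosing two points has them as diameter endpoints.
Centre = midpoint = (-4, 1); r² = |(-8, 1)−(0, 1)|²/4 = 64/4 = 16.
Centre = (-4, 1).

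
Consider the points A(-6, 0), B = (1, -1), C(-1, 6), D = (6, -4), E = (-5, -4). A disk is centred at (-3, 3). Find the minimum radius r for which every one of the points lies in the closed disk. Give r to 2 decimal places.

11.40

The required radius is the distance from (-3, 3) to the farthest point.
Squared distances: 18, 32, 13, 130, 53.
Maximum is 130, attained at D.
r = √130 ≈ 11.40.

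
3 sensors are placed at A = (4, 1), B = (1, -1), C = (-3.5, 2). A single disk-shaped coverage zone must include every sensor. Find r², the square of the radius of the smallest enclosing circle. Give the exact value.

Side lengths²: AB² = 13, AC² = 57.25, BC² = 29.25.
Since AC² = 57.25 ≥ 29.25 + 13 = 42.25, the angle opposite AC is not acute, so the smallest enclosing circle has AC as diameter.
Centre = midpoint of AC = (0.25, 1.5), r² = 57.25/4 = 14.3125.

14.3125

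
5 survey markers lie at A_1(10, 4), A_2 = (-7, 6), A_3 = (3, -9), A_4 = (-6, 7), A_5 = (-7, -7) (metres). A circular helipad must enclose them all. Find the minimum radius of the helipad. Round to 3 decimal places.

The minimum enclosing circle is determined by three boundary points: A_1, A_2, A_5.
Their circumcentre is (29/34, -0.5) with r² = 60065/578.
The farthest remaining point A_4 is at distance² 59657/578 ≤ 60065/578.
r = √(60065/578) ≈ 10.194.

10.194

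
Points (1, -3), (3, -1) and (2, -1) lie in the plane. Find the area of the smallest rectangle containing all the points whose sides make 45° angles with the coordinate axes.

In coordinates u = x + y, v = x − y the rectangle is axis-aligned; the map (x,y)→(u,v) scales areas by 2.
u-values: -2, 2, 1; range = 2 − (-2) = 4.
v-values: 4, 4, 3; range = 4 − 3 = 1.
Area = (4 × 1) / 2 = 2.

2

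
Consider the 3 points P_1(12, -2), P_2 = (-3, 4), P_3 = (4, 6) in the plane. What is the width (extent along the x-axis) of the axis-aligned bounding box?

15

max x = 12, min x = -3, so width = 15.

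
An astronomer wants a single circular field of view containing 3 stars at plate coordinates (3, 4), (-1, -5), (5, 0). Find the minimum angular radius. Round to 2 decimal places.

4.92

Call the three points A, B, C in the order given.
Side lengths²: AB² = 97, AC² = 20, BC² = 61.
Since AB² = 97 ≥ 61 + 20 = 81, the angle opposite AB is not acute, so the smallest enclosing circle has AB as diameter.
Centre = midpoint of AB = (1, -0.5), r² = 97/4 = 24.25.
r = √(24.25) ≈ 4.92.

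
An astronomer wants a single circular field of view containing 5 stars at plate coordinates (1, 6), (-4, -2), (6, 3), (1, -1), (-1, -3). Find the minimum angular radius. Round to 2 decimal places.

By Welzl's lemma the MEC is supported by two points (diametrically opposite) or three points (on a circumcircle).
The farthest pair is (-4, -2)–(6, 3) with squared distance 125. The circle on this segment as diameter has centre (1, 0.5) and r² = 125/4 = 31.25.
Check (1, 6): distance² to centre = 30.25 ≤ 31.25, so it lies inside.
All remaining points lie in this disk, and no smaller disk contains both endpoints, so this is the minimum enclosing circle.
r = √(31.25) ≈ 5.59.

5.59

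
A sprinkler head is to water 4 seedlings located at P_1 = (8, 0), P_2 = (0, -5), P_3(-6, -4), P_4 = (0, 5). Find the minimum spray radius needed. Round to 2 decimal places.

The farthest pair is P_1–P_3 with squared distance 212. The circle on this segment as diameter has centre (1, -2) and r² = 212/4 = 53.
Check P_2: distance² to centre = 10 ≤ 53, so it lies inside.
All remaining points lie in this disk, and no smaller disk contains both endpoints, so this is the minimum enclosing circle.
r = √53 ≈ 7.28.

7.28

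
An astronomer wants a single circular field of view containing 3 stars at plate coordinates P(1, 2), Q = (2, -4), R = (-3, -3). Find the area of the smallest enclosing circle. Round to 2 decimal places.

36.83

Side lengths²: PQ² = 37, PR² = 41, QR² = 26.
Since PR² = 41 < 37 + 26 = 63, the triangle is acute, so the smallest enclosing circle is the circumcircle.
Circumcentre = (-3/58, -73/58), r² = 19721/1682.
Area = π·r² = π·19721/1682 ≈ 36.83.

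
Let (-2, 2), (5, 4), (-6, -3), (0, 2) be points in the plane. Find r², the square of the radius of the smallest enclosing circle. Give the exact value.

42.5

A smallest enclosing disk is always determined by at most three of the input points on its boundary.
The farthest pair is (5, 4)–(-6, -3) with squared distance 170. The circle on this segment as diameter has centre (-0.5, 0.5) and r² = 170/4 = 42.5.
Check (-2, 2): distance² to centre = 4.5 ≤ 42.5, so it lies inside.
All remaining points lie in this disk, and no smaller disk contains both endpoints, so this is the minimum enclosing circle.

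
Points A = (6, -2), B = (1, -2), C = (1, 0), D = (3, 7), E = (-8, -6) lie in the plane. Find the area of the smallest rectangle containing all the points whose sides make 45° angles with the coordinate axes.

144

In coordinates u = x + y, v = x − y the rectangle is axis-aligned; the map (x,y)→(u,v) scales areas by 2.
u-values: 4, -1, 1, 10, -14; range = 10 − (-14) = 24.
v-values: 8, 3, 1, -4, -2; range = 8 − (-4) = 12.
Area = (24 × 12) / 2 = 144.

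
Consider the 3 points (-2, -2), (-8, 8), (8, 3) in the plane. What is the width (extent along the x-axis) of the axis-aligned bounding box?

max x = 8, min x = -8, so width = 16.

16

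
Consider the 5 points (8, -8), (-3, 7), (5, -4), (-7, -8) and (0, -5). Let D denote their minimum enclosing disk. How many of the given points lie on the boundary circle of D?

3

A smallest enclosing disk is always determined by at most three of the input points on its boundary.
The minimum enclosing circle is determined by three boundary points: (8, -8), (-3, 7), (-7, -8).
Their circumcentre is (0.5, -59/30) with r² = 41693/450.
The farthest remaining point (5, -4) is at distance² 10973/450 ≤ 41693/450.
The points at distance exactly r from the centre are (8, -8), (-3, 7), (-7, -8) — 3 points.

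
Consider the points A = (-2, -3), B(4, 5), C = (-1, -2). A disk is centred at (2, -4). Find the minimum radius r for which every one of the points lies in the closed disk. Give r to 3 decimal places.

The required radius is the distance from (2, -4) to the farthest point.
Squared distances: 17, 85, 13.
Maximum is 85, attained at B.
r = √85 ≈ 9.220.

9.220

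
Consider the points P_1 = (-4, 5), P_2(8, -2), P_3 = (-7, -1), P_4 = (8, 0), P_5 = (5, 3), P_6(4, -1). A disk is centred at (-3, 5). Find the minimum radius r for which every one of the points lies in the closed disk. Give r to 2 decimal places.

13.04

The required radius is the distance from (-3, 5) to the farthest point.
Squared distances: 1, 170, 52, 146, 68, 85.
Maximum is 170, attained at P_2.
r = √170 ≈ 13.04.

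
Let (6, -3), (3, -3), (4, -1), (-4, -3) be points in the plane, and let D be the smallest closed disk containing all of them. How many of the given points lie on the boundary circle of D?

2

A smallest enclosing disk is always determined by at most three of the input points on its boundary.
The farthest pair is (6, -3)–(-4, -3) with squared distance 100. The circle on this segment as diameter has centre (1, -3) and r² = 100/4 = 25.
Check (3, -3): distance² to centre = 4 ≤ 25, so it lies inside.
All remaining points lie in this disk, and no smaller disk contains both endpoints, so this is the minimum enclosing circle.
The points at distance exactly r from the centre are (6, -3), (-4, -3) — 2 points.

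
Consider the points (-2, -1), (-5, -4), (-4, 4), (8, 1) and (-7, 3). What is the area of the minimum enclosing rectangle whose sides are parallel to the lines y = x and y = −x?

153

In coordinates u = x + y, v = x − y the rectangle is axis-aligned; the map (x,y)→(u,v) scales areas by 2.
u-values: -3, -9, 0, 9, -4; range = 9 − (-9) = 18.
v-values: -1, -1, -8, 7, -10; range = 7 − (-10) = 17.
Area = (18 × 17) / 2 = 153.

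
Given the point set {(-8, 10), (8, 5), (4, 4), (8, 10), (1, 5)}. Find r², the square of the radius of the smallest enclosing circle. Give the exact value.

By Welzl's lemma the MEC is supported by two points (diametrically opposite) or three points (on a circumcircle).
The farthest pair is (-8, 10)–(8, 5) with squared distance 281. The circle on this segment as diameter has centre (0, 7.5) and r² = 281/4 = 70.25.
Check (4, 4): distance² to centre = 28.25 ≤ 70.25, so it lies inside.
All remaining points lie in this disk, and no smaller disk contains both endpoints, so this is the minimum enclosing circle.

70.25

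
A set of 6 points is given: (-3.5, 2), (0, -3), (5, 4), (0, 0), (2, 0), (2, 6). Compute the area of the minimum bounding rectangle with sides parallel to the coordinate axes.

76.5

x ranges over [-3.5, 5], width 8.5.
y ranges over [-3, 6], height 9.
Area = 8.5 × 9 = 76.5.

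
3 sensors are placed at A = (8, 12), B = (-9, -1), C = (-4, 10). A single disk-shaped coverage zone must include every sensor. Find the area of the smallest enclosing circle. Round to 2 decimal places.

359.71

Side lengths²: AB² = 458, AC² = 148, BC² = 146.
Since AB² = 458 ≥ 148 + 146 = 294, the angle opposite AB is not acute, so the smallest enclosing circle has AB as diameter.
Centre = midpoint of AB = (-0.5, 5.5), r² = 458/4 = 114.5.
Area = π·r² = π·114.5 ≈ 359.71.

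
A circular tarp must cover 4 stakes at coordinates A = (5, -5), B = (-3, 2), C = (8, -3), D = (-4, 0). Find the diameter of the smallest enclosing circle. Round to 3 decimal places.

12.369

A smallest enclosing disk is always determined by at most three of the input points on its boundary.
The farthest pair is C–D with squared distance 153. The circle on this segment as diameter has centre (2, -1.5) and r² = 153/4 = 38.25.
Check A: distance² to centre = 21.25 ≤ 38.25, so it lies inside.
All remaining points lie in this disk, and no smaller disk contains both endpoints, so this is the minimum enclosing circle.
Diameter = 2r = 2√(38.25) ≈ 12.369.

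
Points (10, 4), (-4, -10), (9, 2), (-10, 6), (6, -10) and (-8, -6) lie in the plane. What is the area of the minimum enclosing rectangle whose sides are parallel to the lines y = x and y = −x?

448

In coordinates u = x + y, v = x − y the rectangle is axis-aligned; the map (x,y)→(u,v) scales areas by 2.
u-values: 14, -14, 11, -4, -4, -14; range = 14 − (-14) = 28.
v-values: 6, 6, 7, -16, 16, -2; range = 16 − (-16) = 32.
Area = (28 × 32) / 2 = 448.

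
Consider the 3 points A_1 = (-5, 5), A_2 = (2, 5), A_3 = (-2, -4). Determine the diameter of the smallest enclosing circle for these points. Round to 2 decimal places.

Side lengths²: A_1A_2² = 49, A_1A_3² = 90, A_2A_3² = 97.
Since A_2A_3² = 97 < 90 + 49 = 139, the triangle is acute, so the smallest enclosing circle is the circumcircle.
Circumcentre = (-1.5, 7/6), r² = 485/18.
Diameter = 2r = 2√(485/18) ≈ 10.38.

10.38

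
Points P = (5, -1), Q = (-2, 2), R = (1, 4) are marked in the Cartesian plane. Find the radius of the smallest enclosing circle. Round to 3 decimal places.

3.808

Side lengths²: PQ² = 58, PR² = 41, QR² = 13.
Since PQ² = 58 ≥ 41 + 13 = 54, the angle opposite PQ is not acute, so the smallest enclosing circle has PQ as diameter.
Centre = midpoint of PQ = (1.5, 0.5), r² = 58/4 = 14.5.
r = √(14.5) ≈ 3.808.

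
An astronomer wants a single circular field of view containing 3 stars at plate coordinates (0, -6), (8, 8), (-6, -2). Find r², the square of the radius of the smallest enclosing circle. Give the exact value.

62530/841

Call the three points A, B, C in the order given.
Side lengths²: AB² = 260, AC² = 52, BC² = 296.
Since BC² = 296 < 260 + 52 = 312, the triangle is acute, so the smallest enclosing circle is the circumcircle.
Circumcentre = (39/29, 73/29), r² = 62530/841.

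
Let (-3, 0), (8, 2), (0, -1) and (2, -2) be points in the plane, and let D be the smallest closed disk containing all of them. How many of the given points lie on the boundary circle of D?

The minimum enclosing circle of a finite set is fixed by two of the points (as a diameter) or three (as a circumcircle).
The farthest pair is (-3, 0)–(8, 2) with squared distance 125. The circle on this segment as diameter has centre (2.5, 1) and r² = 125/4 = 31.25.
Check (0, -1): distance² to centre = 10.25 ≤ 31.25, so it lies inside.
All remaining points lie in this disk, and no smaller disk contains both endpoints, so this is the minimum enclosing circle.
The points at distance exactly r from the centre are (-3, 0), (8, 2) — 2 points.

2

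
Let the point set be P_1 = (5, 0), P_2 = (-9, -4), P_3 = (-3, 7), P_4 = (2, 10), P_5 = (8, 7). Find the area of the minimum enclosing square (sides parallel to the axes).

The bounding box has width 17 and height 14.
An axis-aligned square enclosing the set must have side ≥ max(width, height).
So the minimum side is max(17, 14) = 17.
Area = 17² = 289.

289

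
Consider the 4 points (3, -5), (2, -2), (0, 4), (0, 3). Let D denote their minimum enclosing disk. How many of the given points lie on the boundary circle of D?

2

The farthest pair is (3, -5)–(0, 4) with squared distance 90. The circle on this segment as diameter has centre (1.5, -0.5) and r² = 90/4 = 22.5.
Check (2, -2): distance² to centre = 2.5 ≤ 22.5, so it lies inside.
All remaining points lie in this disk, and no smaller disk contains both endpoints, so this is the minimum enclosing circle.
The points at distance exactly r from the centre are (3, -5), (0, 4) — 2 points.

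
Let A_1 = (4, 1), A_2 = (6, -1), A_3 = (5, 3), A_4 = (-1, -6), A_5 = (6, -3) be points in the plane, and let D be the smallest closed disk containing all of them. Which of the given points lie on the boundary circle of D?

The farthest pair is A_3–A_4 with squared distance 117. The circle on this segment as diameter has centre (2, -1.5) and r² = 117/4 = 29.25.
Check A_1: distance² to centre = 10.25 ≤ 29.25, so it lies inside.
All remaining points lie in this disk, and no smaller disk contains both endpoints, so this is the minimum enclosing circle.
The points at distance exactly r from the centre are A_3, A_4 — 2 points.

A_3, A_4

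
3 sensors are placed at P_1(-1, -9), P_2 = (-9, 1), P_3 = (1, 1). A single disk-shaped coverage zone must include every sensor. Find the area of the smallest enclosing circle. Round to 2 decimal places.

133.96

Side lengths²: P_1P_2² = 164, P_1P_3² = 104, P_2P_3² = 100.
Since P_1P_2² = 164 < 104 + 100 = 204, the triangle is acute, so the smallest enclosing circle is the circumcircle.
Circumcentre = (-4, -3.2), r² = 42.64.
Area = π·r² = π·42.64 ≈ 133.96.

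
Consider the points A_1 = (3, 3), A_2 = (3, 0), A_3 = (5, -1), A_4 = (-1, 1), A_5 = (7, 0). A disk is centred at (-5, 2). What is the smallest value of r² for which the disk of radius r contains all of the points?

The required radius is the distance from (-5, 2) to the farthest point.
Squared distances: 65, 68, 109, 17, 148.
Maximum is 148, attained at A_5.

148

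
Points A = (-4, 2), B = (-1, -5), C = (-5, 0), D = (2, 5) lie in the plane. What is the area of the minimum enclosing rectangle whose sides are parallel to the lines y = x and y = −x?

In coordinates u = x + y, v = x − y the rectangle is axis-aligned; the map (x,y)→(u,v) scales areas by 2.
u-values: -2, -6, -5, 7; range = 7 − (-6) = 13.
v-values: -6, 4, -5, -3; range = 4 − (-6) = 10.
Area = (13 × 10) / 2 = 65.

65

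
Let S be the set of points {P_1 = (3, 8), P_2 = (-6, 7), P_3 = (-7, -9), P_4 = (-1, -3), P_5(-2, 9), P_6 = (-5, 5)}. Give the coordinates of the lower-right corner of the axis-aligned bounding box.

(3, -9)

x-range [-7, 3], y-range [-9, 9].
The lower-right corner is (3, -9).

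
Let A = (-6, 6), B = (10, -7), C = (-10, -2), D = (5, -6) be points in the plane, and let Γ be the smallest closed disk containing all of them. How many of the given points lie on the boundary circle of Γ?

3

The minimum enclosing circle is determined by three boundary points: A, B, C.
Their circumcentre is (5/9, -41/18) with r² = 36125/324.
The farthest remaining point D is at distance² 10889/324 ≤ 36125/324.
The points at distance exactly r from the centre are A, B, C — 3 points.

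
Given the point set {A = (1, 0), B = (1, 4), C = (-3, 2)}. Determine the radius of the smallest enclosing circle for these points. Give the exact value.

Side lengths²: AB² = 16, AC² = 20, BC² = 20.
Since BC² = 20 < 20 + 16 = 36, the triangle is acute, so the smallest enclosing circle is the circumcircle.
Circumcentre = (-0.5, 2), r² = 6.25.
r = √(6.25) = 2.5.

2.5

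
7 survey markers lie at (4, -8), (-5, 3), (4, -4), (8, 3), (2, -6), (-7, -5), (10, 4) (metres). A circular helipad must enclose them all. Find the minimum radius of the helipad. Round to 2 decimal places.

The farthest pair is (-7, -5)–(10, 4) with squared distance 370. The circle on this segment as diameter has centre (1.5, -0.5) and r² = 370/4 = 92.5.
Check (4, -8): distance² to centre = 62.5 ≤ 92.5, so it lies inside.
All remaining points lie in this disk, and no smaller disk contains both endpoints, so this is the minimum enclosing circle.
r = √(92.5) ≈ 9.62.

9.62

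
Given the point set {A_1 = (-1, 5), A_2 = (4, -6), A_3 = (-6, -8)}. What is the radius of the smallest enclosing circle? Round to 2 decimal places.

7.15

Side lengths²: A_1A_2² = 146, A_1A_3² = 194, A_2A_3² = 104.
Since A_1A_3² = 194 < 146 + 104 = 250, the triangle is acute, so the smallest enclosing circle is the circumcircle.
Circumcentre = (-119/60, -25/12), r² = 92053/1800.
r = √(92053/1800) ≈ 7.15.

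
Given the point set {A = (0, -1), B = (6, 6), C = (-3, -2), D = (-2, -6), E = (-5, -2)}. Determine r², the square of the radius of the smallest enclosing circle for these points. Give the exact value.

By Welzl's lemma the MEC is supported by two points (diametrically opposite) or three points (on a circumcircle).
The minimum enclosing circle is determined by three boundary points: B, D, E.
Their circumcentre is (65/34, 1/17) with r² = 60125/1156.
The farthest remaining point C is at distance² 32789/1156 ≤ 60125/1156.

60125/1156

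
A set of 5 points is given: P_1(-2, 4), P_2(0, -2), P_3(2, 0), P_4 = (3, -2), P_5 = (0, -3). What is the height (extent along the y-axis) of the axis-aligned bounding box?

max y = 4, min y = -3, so height = 7.

7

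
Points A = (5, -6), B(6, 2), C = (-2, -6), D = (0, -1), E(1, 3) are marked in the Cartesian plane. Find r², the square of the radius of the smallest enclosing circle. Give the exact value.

A smallest enclosing disk is always determined by at most three of the input points on its boundary.
The farthest pair is B–C with squared distance 128. The circle on this segment as diameter has centre (2, -2) and r² = 128/4 = 32.
Check A: distance² to centre = 25 ≤ 32, so it lies inside.
All remaining points lie in this disk, and no smaller disk contains both endpoints, so this is the minimum enclosing circle.

32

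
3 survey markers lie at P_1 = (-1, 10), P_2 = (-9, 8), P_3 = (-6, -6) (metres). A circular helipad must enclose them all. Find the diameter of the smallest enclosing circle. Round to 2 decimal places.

Side lengths²: P_1P_2² = 68, P_1P_3² = 281, P_2P_3² = 205.
Since P_1P_3² = 281 ≥ 205 + 68 = 273, the angle opposite P_1P_3 is not acute, so the smallest enclosing circle has P_1P_3 as diameter.
Centre = midpoint of P_1P_3 = (-3.5, 2), r² = 281/4 = 70.25.
Diameter = 2r = 2√(70.25) ≈ 16.76.

16.76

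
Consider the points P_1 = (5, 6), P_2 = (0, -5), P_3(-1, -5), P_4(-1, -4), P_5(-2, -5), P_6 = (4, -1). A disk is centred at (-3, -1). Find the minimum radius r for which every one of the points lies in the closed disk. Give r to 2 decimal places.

10.63

The required radius is the distance from (-3, -1) to the farthest point.
Squared distances: 113, 25, 20, 13, 17, 49.
Maximum is 113, attained at P_1.
r = √113 ≈ 10.63.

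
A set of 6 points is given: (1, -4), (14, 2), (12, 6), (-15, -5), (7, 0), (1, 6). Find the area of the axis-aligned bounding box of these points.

319

x ranges over [-15, 14], width 29.
y ranges over [-5, 6], height 11.
Area = 29 × 11 = 319.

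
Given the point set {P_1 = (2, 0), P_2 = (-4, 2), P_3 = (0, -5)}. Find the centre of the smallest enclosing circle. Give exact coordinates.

(-61/34, -47/34)

Side lengths²: P_1P_2² = 40, P_1P_3² = 29, P_2P_3² = 65.
Since P_2P_3² = 65 < 40 + 29 = 69, the triangle is acute, so the smallest enclosing circle is the circumcircle.
Circumcentre = (-61/34, -47/34), r² = 9425/578.
Centre = (-61/34, -47/34).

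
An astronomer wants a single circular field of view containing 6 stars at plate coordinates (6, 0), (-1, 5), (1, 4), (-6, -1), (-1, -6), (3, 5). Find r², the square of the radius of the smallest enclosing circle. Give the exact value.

The minimum enclosing circle is determined by three boundary points: (6, 0), (-6, -1), (3, 5).
Their circumcentre is (-1/42, -3/14) with r² = 32045/882.
The farthest remaining point (-1, -6) is at distance² 30365/882 ≤ 32045/882.

32045/882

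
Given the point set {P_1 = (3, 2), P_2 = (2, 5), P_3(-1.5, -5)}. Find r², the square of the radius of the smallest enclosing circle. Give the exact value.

28.0625

Side lengths²: P_1P_2² = 10, P_1P_3² = 69.25, P_2P_3² = 112.25.
Since P_2P_3² = 112.25 ≥ 69.25 + 10 = 79.25, the angle opposite P_2P_3 is not acute, so the smallest enclosing circle has P_2P_3 as diameter.
Centre = midpoint of P_2P_3 = (0.25, 0), r² = 112.25/4 = 28.0625.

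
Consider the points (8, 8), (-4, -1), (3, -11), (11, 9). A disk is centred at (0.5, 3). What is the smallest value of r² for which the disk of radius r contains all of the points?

202.25

The required radius is the distance from (0.5, 3) to the farthest point.
Squared distances: 81.25, 36.25, 202.25, 146.25.
Maximum is 202.25, attained at (3, -11).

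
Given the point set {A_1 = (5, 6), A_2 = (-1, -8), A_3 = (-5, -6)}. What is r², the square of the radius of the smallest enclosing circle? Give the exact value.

17690/289

Side lengths²: A_1A_2² = 232, A_1A_3² = 244, A_2A_3² = 20.
Since A_1A_3² = 244 < 232 + 20 = 252, the triangle is acute, so the smallest enclosing circle is the circumcircle.
Circumcentre = (6/17, -5/17), r² = 17690/289.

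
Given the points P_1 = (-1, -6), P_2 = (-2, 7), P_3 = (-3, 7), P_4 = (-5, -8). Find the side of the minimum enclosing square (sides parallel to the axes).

The bounding box has width 4 and height 15.
An axis-aligned square enclosing the set must have side ≥ max(width, height).
So the minimum side is max(4, 15) = 15.

15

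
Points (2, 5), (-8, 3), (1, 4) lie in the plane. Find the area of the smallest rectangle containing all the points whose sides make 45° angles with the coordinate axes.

48

In coordinates u = x + y, v = x − y the rectangle is axis-aligned; the map (x,y)→(u,v) scales areas by 2.
u-values: 7, -5, 5; range = 7 − (-5) = 12.
v-values: -3, -11, -3; range = -3 − (-11) = 8.
Area = (12 × 8) / 2 = 48.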